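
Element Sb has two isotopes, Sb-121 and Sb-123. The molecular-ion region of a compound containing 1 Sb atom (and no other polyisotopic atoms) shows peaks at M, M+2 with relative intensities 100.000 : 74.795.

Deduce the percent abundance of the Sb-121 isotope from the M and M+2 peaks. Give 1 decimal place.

57.2%

Write p for the Sb-121 fraction. I(M+2)/I(M) = [C(1,1)·p^0·(1−p)] / p^1 = 1·(1−p)/p = 74.795/100.000 = 0.7480
(1−p)/p = 0.7480/1 = 0.7480  ⇒  p = 1/(1 + 0.7480) = 0.5721
Sb-121: 57.2%, Sb-123: 42.8%.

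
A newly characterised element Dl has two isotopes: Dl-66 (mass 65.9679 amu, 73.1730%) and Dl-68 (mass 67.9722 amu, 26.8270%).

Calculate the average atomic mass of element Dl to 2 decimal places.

66.51 amu

The abundance-weighted mean is 0.731730 × 65.9679 + 0.268270 × 67.9722
= 48.27069 + 18.23490 = 66.50559 amu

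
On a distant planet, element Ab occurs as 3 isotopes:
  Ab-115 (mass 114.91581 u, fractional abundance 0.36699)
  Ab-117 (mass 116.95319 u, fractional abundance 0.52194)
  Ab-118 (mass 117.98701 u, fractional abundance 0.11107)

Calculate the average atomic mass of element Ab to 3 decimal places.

Average mass = Σ (abundance × isotope mass) = 0.36699 × 114.91581 + 0.52194 × 116.95319 + 0.11107 × 117.98701
= 42.172953 + 61.042548 + 13.104817 = 116.320318 u

116.320 u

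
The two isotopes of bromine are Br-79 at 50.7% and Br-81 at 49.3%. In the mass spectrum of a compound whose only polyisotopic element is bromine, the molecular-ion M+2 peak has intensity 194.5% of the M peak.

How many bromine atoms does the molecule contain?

2

For n independent Br atoms, I(M+2)/I(M) = n · (abundance Br-81) / (abundance Br-79) = n · 0.493/0.507.
n = 1.945 × 0.507/0.493 = 2.00 ≈ 2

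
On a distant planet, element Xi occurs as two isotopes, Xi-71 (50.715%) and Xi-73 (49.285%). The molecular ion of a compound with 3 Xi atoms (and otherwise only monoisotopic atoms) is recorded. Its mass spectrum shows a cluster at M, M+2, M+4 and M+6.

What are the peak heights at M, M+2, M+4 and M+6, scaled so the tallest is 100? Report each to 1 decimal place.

The 3 Xi atoms are independent, so intensities follow the terms of (0.50715 + 0.49285)^3.
P(M) = 0.50715^3 = 0.130440
P(M+2) = 3 × 0.50715^2 × 0.49285^1 = 0.380285
P(M+4) = 3 × 0.50715^1 × 0.49285^2 = 0.369562
P(M+6) = 0.49285^3 = 0.119714
The M+2 peak is largest (0.380285); scaling to 100 gives 34.3 : 100.0 : 97.2 : 31.5.

34.3 : 100.0 : 97.2 : 31.5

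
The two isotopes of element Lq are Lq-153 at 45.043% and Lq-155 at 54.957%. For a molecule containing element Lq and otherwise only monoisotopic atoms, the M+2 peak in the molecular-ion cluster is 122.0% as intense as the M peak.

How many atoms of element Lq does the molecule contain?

With n Lq atoms, P(M+2)/P(M) = C(n,1)·p^(n−1)q / p^n = n·q/p = n · 0.54957/0.45043.
n = 1.220 × 0.45043/0.54957 = 1.00 ≈ 1

1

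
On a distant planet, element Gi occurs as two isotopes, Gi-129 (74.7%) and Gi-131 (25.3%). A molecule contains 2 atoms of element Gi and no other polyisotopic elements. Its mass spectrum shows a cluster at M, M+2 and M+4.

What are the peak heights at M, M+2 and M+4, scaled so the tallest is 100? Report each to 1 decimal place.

100.0 : 67.7 : 11.5

Each Gi atom is independently Gi-129 (p = 0.747) or Gi-131 (q = 0.253); the cluster is the binomial expansion (p + q)^2.
P(M) = 0.747^2 = 0.558009
P(M+2) = 2 × 0.747^1 × 0.253^1 = 0.377982
P(M+4) = 0.253^2 = 0.064009
The M peak is largest (0.558009); scaling to 100 gives 100.0 : 67.7 : 11.5.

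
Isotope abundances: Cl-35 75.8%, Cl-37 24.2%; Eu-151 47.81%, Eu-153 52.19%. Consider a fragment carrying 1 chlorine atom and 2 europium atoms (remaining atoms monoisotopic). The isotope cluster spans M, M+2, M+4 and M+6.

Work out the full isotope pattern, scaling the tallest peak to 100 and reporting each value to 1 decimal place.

Chlorine pattern (n=1): 0.7580 : 0.2420
Europium pattern (n=2): 0.22857961 : 0.49904078 : 0.27237961
Convolve the two distributions (both contribute in 2-u steps):
  M: 0.7580×0.22857961 = 0.173263
  M+2: 0.7580×0.49904078 + 0.2420×0.22857961 = 0.433589
  M+4: 0.7580×0.27237961 + 0.2420×0.49904078 = 0.327232
  M+6: 0.2420×0.27237961 = 0.065916
Scale to base peak (0.433589) = 100: 40.0 : 100.0 : 75.5 : 15.2

40.0 : 100.0 : 75.5 : 15.2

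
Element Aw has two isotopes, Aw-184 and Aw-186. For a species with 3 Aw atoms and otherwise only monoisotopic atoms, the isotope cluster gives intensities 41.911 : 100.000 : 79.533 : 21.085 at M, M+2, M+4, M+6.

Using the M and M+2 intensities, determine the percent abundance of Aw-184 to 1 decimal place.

55.7%

If p is the fraction of Aw that is Aw-184, then I(M+2)/I(M) = [C(3,1)·p^2·(1−p)] / p^3 = 3·(1−p)/p = 100.000/41.911 = 2.3860
(1−p)/p = 2.3860/3 = 0.7953  ⇒  p = 1/(1 + 0.7953) = 0.5570
Aw-184: 55.7%, Aw-186: 44.3%.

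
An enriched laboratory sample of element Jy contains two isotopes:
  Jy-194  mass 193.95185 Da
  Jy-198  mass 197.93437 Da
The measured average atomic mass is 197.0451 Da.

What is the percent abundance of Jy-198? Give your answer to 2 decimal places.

77.67%

Let x be the fractional abundance of Jy-194; then Jy-198 has abundance 1 − x.
193.95185·x + 197.93437·(1 − x) = 197.0451
(193.95185 − 197.93437)·x = 197.0451 − 197.93437
x = -0.88927 / -3.98252 = 0.22329 → 22.33% Jy-194, 77.67% Jy-198.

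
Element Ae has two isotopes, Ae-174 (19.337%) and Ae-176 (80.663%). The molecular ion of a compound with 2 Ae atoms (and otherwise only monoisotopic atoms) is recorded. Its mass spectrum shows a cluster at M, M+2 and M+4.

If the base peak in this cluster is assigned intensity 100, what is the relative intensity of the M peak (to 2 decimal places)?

Binomial terms of (0.19337 + 0.80663)^2: M 0.0374, M+2 0.3120, M+4 0.6507 → M+4 is the base peak.
P(M+4) = C(2,2) × 0.19337^0 × 0.80663^2 = 1 × 1.0000 × 0.65065196 = 0.650652 (base)
P(M) = C(2,0) × 0.19337^2 × 0.80663^0 = 1 × 0.03739196 × 1.0000 = 0.037392
Relative intensity = 0.037392 / 0.650652 × 100 = 5.75

5.75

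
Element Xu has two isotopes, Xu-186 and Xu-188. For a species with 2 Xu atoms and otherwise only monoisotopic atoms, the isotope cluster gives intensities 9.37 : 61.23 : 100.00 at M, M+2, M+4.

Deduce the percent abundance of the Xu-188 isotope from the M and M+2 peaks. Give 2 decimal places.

76.57%

Write p for the Xu-186 fraction. I(M+2)/I(M) = [C(2,1)·p^1·(1−p)] / p^2 = 2·(1−p)/p = 61.23/9.37 = 6.5347
(1−p)/p = 6.5347/2 = 3.2673  ⇒  p = 1/(1 + 3.2673) = 0.2343
Xu-186: 23.43%, Xu-188: 76.57%.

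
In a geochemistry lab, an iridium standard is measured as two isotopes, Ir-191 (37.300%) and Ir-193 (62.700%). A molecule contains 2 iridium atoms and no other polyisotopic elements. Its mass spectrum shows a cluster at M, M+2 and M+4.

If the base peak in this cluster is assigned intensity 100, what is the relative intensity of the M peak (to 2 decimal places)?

29.74

(0.37300 + 0.62700)^2 gives M 0.1391, M+2 0.4677, M+4 0.3931; the largest is M+2.
P(M+2) = C(2,1) × 0.37300^1 × 0.62700^1 = 2 × 0.3730 × 0.6270 = 0.467742 (base)
P(M) = C(2,0) × 0.37300^2 × 0.62700^0 = 1 × 0.139129 × 1.0000 = 0.139129
Relative intensity = 0.139129 / 0.467742 × 100 = 29.74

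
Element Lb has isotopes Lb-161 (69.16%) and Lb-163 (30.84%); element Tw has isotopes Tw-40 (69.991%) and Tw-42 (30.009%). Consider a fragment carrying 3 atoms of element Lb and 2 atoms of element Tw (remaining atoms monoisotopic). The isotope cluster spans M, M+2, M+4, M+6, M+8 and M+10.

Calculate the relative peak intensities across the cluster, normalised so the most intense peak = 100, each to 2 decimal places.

45.55 : 100.00 : 87.80 : 38.54 : 8.46 : 0.74

Element Lb pattern (n=3): 0.33079958 : 0.44253293 : 0.19733539 : 0.0293321
Element Tw pattern (n=2): 0.48987401 : 0.42007198 : 0.09005401
Convolve the two distributions (both contribute in 2-u steps):
  M: 0.33079958×0.48987401 = 0.162050
  M+2: 0.33079958×0.42007198 + 0.44253293×0.48987401 = 0.355745
  M+4: 0.33079958×0.09005401 + 0.44253293×0.42007198 + 0.19733539×0.48987401 = 0.312355
  M+6: 0.44253293×0.09005401 + 0.19733539×0.42007198 + 0.0293321×0.48987401 = 0.137116
  M+8: 0.19733539×0.09005401 + 0.0293321×0.42007198 = 0.030092
  M+10: 0.0293321×0.09005401 = 0.002641
Scale to base peak (0.355745) = 100: 45.55 : 100.00 : 87.80 : 38.54 : 8.46 : 0.74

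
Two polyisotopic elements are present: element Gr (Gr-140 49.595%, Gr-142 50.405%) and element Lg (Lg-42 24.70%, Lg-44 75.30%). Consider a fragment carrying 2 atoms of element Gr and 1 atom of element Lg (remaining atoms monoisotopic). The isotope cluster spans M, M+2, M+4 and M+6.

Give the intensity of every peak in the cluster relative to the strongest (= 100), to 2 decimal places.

Element Gr pattern (n=2): 0.2459664 : 0.49996719 : 0.2540664
Element Lg pattern (n=1): 0.2470 : 0.7530
Convolve the two distributions (both contribute in 2-u steps):
  M: 0.2459664×0.2470 = 0.060754
  M+2: 0.2459664×0.7530 + 0.49996719×0.2470 = 0.308705
  M+4: 0.49996719×0.7530 + 0.2540664×0.2470 = 0.439230
  M+6: 0.2540664×0.7530 = 0.191312
Scale to base peak (0.439230) = 100: 13.83 : 70.28 : 100.00 : 43.56

13.83 : 70.28 : 100.00 : 43.56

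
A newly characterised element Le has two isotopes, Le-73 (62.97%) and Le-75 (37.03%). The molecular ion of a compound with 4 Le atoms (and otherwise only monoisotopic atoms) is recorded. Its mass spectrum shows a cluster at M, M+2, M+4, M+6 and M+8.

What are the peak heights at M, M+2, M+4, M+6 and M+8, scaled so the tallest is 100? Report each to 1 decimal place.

42.5 : 100.0 : 88.2 : 34.6 : 5.1

Expanding (0.6297 + 0.3703)^4:
P(M) = 0.6297^4 = 0.157230
P(M+2) = 4 × 0.6297^3 × 0.3703^1 = 0.369841
P(M+4) = 6 × 0.6297^2 × 0.3703^2 = 0.326232
P(M+6) = 4 × 0.6297^1 × 0.3703^3 = 0.127895
P(M+8) = 0.3703^4 = 0.018802
The M+2 peak is largest (0.369841); scaling to 100 gives 42.5 : 100.0 : 88.2 : 34.6 : 5.1.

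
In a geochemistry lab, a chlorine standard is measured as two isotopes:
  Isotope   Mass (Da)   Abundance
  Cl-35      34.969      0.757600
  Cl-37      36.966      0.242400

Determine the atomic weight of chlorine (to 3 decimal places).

35.453 Da

Average mass = Σ (abundance × isotope mass) = 0.757600 × 34.969 + 0.242400 × 36.966
= 26.4925 + 8.9606 = 35.4531 Da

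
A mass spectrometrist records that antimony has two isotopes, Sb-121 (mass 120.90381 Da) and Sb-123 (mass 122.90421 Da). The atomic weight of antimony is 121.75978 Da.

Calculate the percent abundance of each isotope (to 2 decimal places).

Sb-121: 57.21%, Sb-123: 42.79%

Writing the weighted mean with unknown fraction x of Sb-121:
120.90381·x + 122.90421·(1 − x) = 121.75978
(120.90381 − 122.90421)·x = 121.75978 − 122.90421
x = -1.14443 / -2.00040 = 0.57210 → 57.21% Sb-121, 42.79% Sb-123.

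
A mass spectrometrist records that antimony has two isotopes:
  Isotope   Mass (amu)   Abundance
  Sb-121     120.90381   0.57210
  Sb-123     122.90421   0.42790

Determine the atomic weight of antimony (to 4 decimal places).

Weight each isotope mass by its fractional abundance: 0.57210 × 120.90381 + 0.42790 × 122.90421
= 69.169070 + 52.590711 = 121.759781 amu

121.7598 amu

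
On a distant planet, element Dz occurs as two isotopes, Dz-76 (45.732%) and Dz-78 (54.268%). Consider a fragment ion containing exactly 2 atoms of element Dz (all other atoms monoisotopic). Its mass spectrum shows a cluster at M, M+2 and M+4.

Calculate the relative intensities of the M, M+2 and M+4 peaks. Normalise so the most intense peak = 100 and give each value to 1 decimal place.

42.1 : 100.0 : 59.3

The 2 Dz atoms are independent, so intensities follow the terms of (0.45732 + 0.54268)^2.
P(M) = 0.45732^2 = 0.209142
P(M+2) = 2 × 0.45732^1 × 0.54268^1 = 0.496357
P(M+4) = 0.54268^2 = 0.294502
The M+2 peak is largest (0.496357); scaling to 100 gives 42.1 : 100.0 : 59.3.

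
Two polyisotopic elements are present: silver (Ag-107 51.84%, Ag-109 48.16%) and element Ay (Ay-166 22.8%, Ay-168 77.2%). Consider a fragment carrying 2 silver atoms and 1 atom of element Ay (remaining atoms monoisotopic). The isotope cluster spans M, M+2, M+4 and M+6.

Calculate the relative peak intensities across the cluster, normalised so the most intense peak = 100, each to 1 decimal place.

Silver pattern (n=2): 0.26873856 : 0.49932288 : 0.23193856
Element Ay pattern (n=1): 0.2280 : 0.7720
Convolve the two distributions (both contribute in 2-u steps):
  M: 0.26873856×0.2280 = 0.061272
  M+2: 0.26873856×0.7720 + 0.49932288×0.2280 = 0.321312
  M+4: 0.49932288×0.7720 + 0.23193856×0.2280 = 0.438359
  M+6: 0.23193856×0.7720 = 0.179057
Scale to base peak (0.438359) = 100: 14.0 : 73.3 : 100.0 : 40.8

14.0 : 73.3 : 100.0 : 40.8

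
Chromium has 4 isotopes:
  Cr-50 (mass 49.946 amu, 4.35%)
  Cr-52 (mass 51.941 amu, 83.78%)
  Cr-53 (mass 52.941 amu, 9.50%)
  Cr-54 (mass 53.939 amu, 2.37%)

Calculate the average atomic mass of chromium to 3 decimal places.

The abundance-weighted mean is 0.0435 × 49.946 + 0.8378 × 51.941 + 0.0950 × 52.941 + 0.0237 × 53.939
= 2.1727 + 43.5162 + 5.0294 + 1.2784 = 51.9967 amu

51.997 amu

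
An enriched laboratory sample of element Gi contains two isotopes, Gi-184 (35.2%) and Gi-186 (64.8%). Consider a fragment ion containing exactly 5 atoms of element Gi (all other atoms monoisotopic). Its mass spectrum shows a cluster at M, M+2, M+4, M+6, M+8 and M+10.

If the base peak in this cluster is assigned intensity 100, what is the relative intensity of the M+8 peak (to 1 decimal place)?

92.0

(0.352 + 0.648)^5 gives M 0.0054, M+2 0.0497, M+4 0.1831, M+6 0.3371, M+8 0.3103, M+10 0.1143; the largest is M+6.
P(M+6) = C(5,3) × 0.352^2 × 0.648^3 = 10 × 0.123904 × 0.27209779 = 0.337140 (base)
P(M+8) = C(5,4) × 0.352^1 × 0.648^4 = 5 × 0.3520 × 0.17631937 = 0.310322
Relative intensity = 0.310322 / 0.337140 × 100 = 92.0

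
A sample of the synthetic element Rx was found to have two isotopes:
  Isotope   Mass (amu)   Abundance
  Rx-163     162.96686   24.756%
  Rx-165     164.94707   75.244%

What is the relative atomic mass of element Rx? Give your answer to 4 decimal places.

164.4568 amu

The abundance-weighted mean is 0.24756 × 162.96686 + 0.75244 × 164.94707
= 40.344076 + 124.112773 = 164.456849 amu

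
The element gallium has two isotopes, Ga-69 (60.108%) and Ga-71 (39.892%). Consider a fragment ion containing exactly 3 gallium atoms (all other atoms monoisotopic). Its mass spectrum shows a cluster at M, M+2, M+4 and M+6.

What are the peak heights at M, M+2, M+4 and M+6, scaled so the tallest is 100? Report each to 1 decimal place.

Each Ga atom is independently Ga-69 (p = 0.60108) or Ga-71 (q = 0.39892); the cluster is the binomial expansion (p + q)^3.
P(M) = 0.60108^3 = 0.217169
P(M+2) = 3 × 0.60108^2 × 0.39892^1 = 0.432386
P(M+4) = 3 × 0.60108^1 × 0.39892^2 = 0.286963
P(M+6) = 0.39892^3 = 0.063483
The M+2 peak is largest (0.432386); scaling to 100 gives 50.2 : 100.0 : 66.4 : 14.7.

50.2 : 100.0 : 66.4 : 14.7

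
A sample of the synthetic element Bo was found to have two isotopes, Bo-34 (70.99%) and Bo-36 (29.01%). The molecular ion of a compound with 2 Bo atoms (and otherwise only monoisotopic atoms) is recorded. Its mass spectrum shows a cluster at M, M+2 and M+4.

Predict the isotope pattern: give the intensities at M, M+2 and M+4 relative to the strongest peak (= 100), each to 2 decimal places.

100.00 : 81.73 : 16.70

Each Bo atom is independently Bo-34 (p = 0.7099) or Bo-36 (q = 0.2901); the cluster is the binomial expansion (p + q)^2.
P(M) = 0.7099^2 = 0.503958
P(M+2) = 2 × 0.7099^1 × 0.2901^1 = 0.411884
P(M+4) = 0.2901^2 = 0.084158
The M peak is largest (0.503958); scaling to 100 gives 100.00 : 81.73 : 16.70.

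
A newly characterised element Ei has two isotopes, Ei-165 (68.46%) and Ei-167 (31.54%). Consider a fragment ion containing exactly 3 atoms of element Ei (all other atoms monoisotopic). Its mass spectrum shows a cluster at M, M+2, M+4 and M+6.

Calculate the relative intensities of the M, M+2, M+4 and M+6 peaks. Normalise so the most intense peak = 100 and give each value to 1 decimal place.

72.4 : 100.0 : 46.1 : 7.1

The 3 Ei atoms are independent, so intensities follow the terms of (0.6846 + 0.3154)^3.
P(M) = 0.6846^3 = 0.320856
P(M+2) = 3 × 0.6846^2 × 0.3154^1 = 0.443462
P(M+4) = 3 × 0.6846^1 × 0.3154^2 = 0.204306
P(M+6) = 0.3154^3 = 0.031375
The M+2 peak is largest (0.443462); scaling to 100 gives 72.4 : 100.0 : 46.1 : 7.1.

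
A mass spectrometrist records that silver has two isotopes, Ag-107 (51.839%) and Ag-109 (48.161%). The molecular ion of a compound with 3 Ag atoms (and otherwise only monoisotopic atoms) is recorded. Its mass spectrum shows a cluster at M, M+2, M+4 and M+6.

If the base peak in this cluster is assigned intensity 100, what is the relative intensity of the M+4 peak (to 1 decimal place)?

92.9

Binomial terms of (0.51839 + 0.48161)^3: M 0.1393, M+2 0.3883, M+4 0.3607, M+6 0.1117 → M+2 is the base peak.
P(M+2) = C(3,1) × 0.51839^2 × 0.48161^1 = 3 × 0.26872819 × 0.48161 = 0.388267 (base)
P(M+4) = C(3,2) × 0.51839^1 × 0.48161^2 = 3 × 0.51839 × 0.23194819 = 0.360719
Relative intensity = 0.360719 / 0.388267 × 100 = 92.9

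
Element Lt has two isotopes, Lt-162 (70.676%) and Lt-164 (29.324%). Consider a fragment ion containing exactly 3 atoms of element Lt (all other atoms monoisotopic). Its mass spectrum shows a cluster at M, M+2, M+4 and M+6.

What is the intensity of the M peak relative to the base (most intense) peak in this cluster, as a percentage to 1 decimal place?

80.3%

(0.70676 + 0.29324)^3 gives M 0.3530, M+2 0.4394, M+4 0.1823, M+6 0.0252; the largest is M+2.
P(M+2) = C(3,1) × 0.70676^2 × 0.29324^1 = 3 × 0.4995097 × 0.29324 = 0.439429 (base)
P(M) = C(3,0) × 0.70676^3 × 0.29324^0 = 1 × 0.35303347 × 1.0000 = 0.353033
Relative intensity = 0.353033 / 0.439429 × 100 = 80.3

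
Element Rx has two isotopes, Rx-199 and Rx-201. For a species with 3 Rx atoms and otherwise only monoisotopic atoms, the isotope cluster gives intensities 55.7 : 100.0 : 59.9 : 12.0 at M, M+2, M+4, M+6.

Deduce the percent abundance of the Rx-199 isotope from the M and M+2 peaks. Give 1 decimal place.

Write p for the Rx-199 fraction. I(M+2)/I(M) = [C(3,1)·p^2·(1−p)] / p^3 = 3·(1−p)/p = 100.0/55.7 = 1.7953
(1−p)/p = 1.7953/3 = 0.5984  ⇒  p = 1/(1 + 0.5984) = 0.6256
Rx-199: 62.6%, Rx-201: 37.4%.

62.6%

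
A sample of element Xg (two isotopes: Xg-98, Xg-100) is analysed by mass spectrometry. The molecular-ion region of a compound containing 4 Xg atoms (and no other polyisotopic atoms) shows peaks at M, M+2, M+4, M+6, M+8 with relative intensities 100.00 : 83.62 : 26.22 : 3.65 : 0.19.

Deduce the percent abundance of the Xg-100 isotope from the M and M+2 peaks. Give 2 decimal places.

Write p for the Xg-98 fraction. I(M+2)/I(M) = [C(4,1)·p^3·(1−p)] / p^4 = 4·(1−p)/p = 83.62/100.00 = 0.8362
(1−p)/p = 0.8362/4 = 0.2091  ⇒  p = 1/(1 + 0.2091) = 0.8271
Xg-98: 82.71%, Xg-100: 17.29%.

17.29%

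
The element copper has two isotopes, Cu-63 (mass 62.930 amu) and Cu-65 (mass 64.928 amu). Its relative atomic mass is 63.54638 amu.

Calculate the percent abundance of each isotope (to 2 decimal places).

Cu-63: 69.15%, Cu-65: 30.85%

Let x be the fractional abundance of Cu-63; then Cu-65 has abundance 1 − x.
62.930·x + 64.928·(1 − x) = 63.54638
(62.930 − 64.928)·x = 63.54638 − 64.928
x = -1.38162 / -1.998 = 0.69150 → 69.15% Cu-63, 30.85% Cu-65.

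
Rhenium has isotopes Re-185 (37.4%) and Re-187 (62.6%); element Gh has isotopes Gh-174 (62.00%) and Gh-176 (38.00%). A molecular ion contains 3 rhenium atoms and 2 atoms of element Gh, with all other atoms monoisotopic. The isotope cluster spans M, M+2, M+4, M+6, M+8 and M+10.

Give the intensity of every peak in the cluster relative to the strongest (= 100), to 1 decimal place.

5.9 : 37.0 : 88.5 : 100.0 : 52.8 : 10.4

Rhenium pattern (n=3): 0.05231362 : 0.26268713 : 0.43968487 : 0.24531438
Element Gh pattern (n=2): 0.3844 : 0.4712 : 0.1444
Convolve the two distributions (both contribute in 2-u steps):
  M: 0.05231362×0.3844 = 0.020109
  M+2: 0.05231362×0.4712 + 0.26268713×0.3844 = 0.125627
  M+4: 0.05231362×0.1444 + 0.26268713×0.4712 + 0.43968487×0.3844 = 0.300347
  M+6: 0.26268713×0.1444 + 0.43968487×0.4712 + 0.24531438×0.3844 = 0.339410
  M+8: 0.43968487×0.1444 + 0.24531438×0.4712 = 0.179083
  M+10: 0.24531438×0.1444 = 0.035423
Scale to base peak (0.339410) = 100: 5.9 : 37.0 : 88.5 : 100.0 : 52.8 : 10.4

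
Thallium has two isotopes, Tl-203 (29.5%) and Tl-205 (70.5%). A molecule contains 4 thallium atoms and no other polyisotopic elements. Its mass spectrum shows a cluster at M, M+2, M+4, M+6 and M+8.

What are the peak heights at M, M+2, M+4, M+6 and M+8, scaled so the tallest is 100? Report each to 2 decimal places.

1.83 : 17.51 : 62.77 : 100.00 : 59.75

Expanding (0.295 + 0.705)^4:
P(M) = 0.295^4 = 0.007573
P(M+2) = 4 × 0.295^3 × 0.705^1 = 0.072396
P(M+4) = 6 × 0.295^2 × 0.705^2 = 0.259522
P(M+6) = 4 × 0.295^1 × 0.705^3 = 0.413475
P(M+8) = 0.705^4 = 0.247034
The M+6 peak is largest (0.413475); scaling to 100 gives 1.83 : 17.51 : 62.77 : 100.00 : 59.75.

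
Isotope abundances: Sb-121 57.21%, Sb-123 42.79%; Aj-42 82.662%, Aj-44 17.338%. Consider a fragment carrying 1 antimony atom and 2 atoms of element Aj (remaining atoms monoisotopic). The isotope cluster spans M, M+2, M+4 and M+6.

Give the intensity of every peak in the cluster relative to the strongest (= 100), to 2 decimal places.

85.66 : 100.00 : 30.64 : 2.82

Antimony pattern (n=1): 0.5721 : 0.4279
Element Aj pattern (n=2): 0.68330062 : 0.28663875 : 0.03006062
Convolve the two distributions (both contribute in 2-u steps):
  M: 0.5721×0.68330062 = 0.390916
  M+2: 0.5721×0.28663875 + 0.4279×0.68330062 = 0.456370
  M+4: 0.5721×0.03006062 + 0.4279×0.28663875 = 0.139850
  M+6: 0.4279×0.03006062 = 0.012863
Scale to base peak (0.456370) = 100: 85.66 : 100.00 : 30.64 : 2.82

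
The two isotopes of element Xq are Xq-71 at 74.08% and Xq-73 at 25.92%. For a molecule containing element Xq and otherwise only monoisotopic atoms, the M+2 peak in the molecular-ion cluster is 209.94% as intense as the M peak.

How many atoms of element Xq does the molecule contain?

6

The M+2/M ratio from n Xq atoms is n · q/p = n · 0.2592/0.7408.
n = 2.0994 × 0.7408/0.2592 = 6.00 ≈ 6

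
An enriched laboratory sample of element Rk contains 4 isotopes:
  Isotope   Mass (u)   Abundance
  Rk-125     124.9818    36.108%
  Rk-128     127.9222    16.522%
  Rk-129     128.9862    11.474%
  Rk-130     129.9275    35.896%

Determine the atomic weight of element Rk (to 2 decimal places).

127.70 u

Ar = Σ fᵢ·mᵢ = 0.36108 × 124.9818 + 0.16522 × 127.9222 + 0.11474 × 128.9862 + 0.35896 × 129.9275
= 45.12843 + 21.13531 + 14.79988 + 46.63878 = 127.70240 u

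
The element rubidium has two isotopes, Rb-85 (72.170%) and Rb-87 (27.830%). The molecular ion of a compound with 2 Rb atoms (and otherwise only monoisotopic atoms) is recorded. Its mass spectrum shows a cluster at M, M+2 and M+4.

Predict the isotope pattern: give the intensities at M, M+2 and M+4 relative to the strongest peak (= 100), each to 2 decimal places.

The 2 Rb atoms are independent, so intensities follow the terms of (0.72170 + 0.27830)^2.
P(M) = 0.72170^2 = 0.520851
P(M+2) = 2 × 0.72170^1 × 0.27830^1 = 0.401698
P(M+4) = 0.27830^2 = 0.077451
The M peak is largest (0.520851); scaling to 100 gives 100.00 : 77.12 : 14.87.

100.00 : 77.12 : 14.87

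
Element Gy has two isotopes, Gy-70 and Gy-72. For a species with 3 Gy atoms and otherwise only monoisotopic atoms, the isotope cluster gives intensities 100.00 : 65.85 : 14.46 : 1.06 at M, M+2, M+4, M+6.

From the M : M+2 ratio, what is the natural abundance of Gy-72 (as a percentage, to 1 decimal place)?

18.0%

Let p = fractional abundance of Gy-70. I(M+2)/I(M) = [C(3,1)·p^2·(1−p)] / p^3 = 3·(1−p)/p = 65.85/100.00 = 0.6585
(1−p)/p = 0.6585/3 = 0.2195  ⇒  p = 1/(1 + 0.2195) = 0.8200
Gy-70: 82.0%, Gy-72: 18.0%.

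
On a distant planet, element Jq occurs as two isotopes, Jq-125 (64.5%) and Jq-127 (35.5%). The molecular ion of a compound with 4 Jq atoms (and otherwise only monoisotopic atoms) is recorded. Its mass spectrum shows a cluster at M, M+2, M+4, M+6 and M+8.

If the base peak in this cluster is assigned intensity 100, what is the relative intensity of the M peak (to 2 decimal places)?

45.42

Term probabilities: M 0.1731, M+2 0.3810, M+4 0.3146, M+6 0.1154, M+8 0.0159. Base peak = M+2.
P(M+2) = C(4,1) × 0.645^3 × 0.355^1 = 4 × 0.26833613 × 0.3550 = 0.381037 (base)
P(M) = C(4,0) × 0.645^4 × 0.355^0 = 1 × 0.1730768 × 1.0000 = 0.173077
Relative intensity = 0.173077 / 0.381037 × 100 = 45.42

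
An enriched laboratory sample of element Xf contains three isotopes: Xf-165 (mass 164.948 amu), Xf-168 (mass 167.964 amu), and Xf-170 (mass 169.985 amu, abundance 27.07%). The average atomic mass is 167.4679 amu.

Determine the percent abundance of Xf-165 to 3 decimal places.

34.588%

Let x and y be the fractions of Xf-165 and Xf-168. Then x + y = 1 − 0.2707 = 0.7293 and 164.948x + 167.964y = 167.4679 − 0.2707×169.985 = 121.4529605.
Substituting: 164.948x + 167.964(0.7293 − x) = 121.4529605
(164.948 − 167.964)x = -1.0431847  ⇒  x = 0.34588, y = 0.38342
Xf-165: 34.588%, Xf-168: 38.342%.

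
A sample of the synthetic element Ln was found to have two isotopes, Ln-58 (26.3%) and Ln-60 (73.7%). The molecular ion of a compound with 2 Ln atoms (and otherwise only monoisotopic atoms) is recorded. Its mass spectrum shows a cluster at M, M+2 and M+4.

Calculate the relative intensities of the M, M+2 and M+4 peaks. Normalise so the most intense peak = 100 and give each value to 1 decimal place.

12.7 : 71.4 : 100.0

Expanding (0.263 + 0.737)^2:
P(M) = 0.263^2 = 0.069169
P(M+2) = 2 × 0.263^1 × 0.737^1 = 0.387662
P(M+4) = 0.737^2 = 0.543169
The M+4 peak is largest (0.543169); scaling to 100 gives 12.7 : 71.4 : 100.0.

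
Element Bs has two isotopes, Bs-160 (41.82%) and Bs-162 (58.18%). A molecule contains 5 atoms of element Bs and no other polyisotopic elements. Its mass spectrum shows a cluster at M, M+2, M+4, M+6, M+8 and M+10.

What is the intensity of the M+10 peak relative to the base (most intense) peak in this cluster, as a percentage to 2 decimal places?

19.35%

Term probabilities: M 0.0128, M+2 0.0890, M+4 0.2476, M+6 0.3444, M+8 0.2396, M+10 0.0667. Base peak = M+6.
P(M+6) = C(5,3) × 0.4182^2 × 0.5818^3 = 10 × 0.17489124 × 0.1969342 = 0.344421 (base)
P(M+10) = C(5,5) × 0.4182^0 × 0.5818^5 = 1 × 1.0000 × 0.0666605 = 0.066661
Relative intensity = 0.066661 / 0.344421 × 100 = 19.35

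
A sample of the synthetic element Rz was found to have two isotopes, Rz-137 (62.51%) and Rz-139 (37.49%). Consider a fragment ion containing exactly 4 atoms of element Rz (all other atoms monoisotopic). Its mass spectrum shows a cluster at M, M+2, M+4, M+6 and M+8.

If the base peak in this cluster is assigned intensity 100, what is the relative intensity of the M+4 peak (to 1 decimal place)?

Binomial terms of (0.6251 + 0.3749)^4: M 0.1527, M+2 0.3663, M+4 0.3295, M+6 0.1318, M+8 0.0198 → M+2 is the base peak.
P(M+2) = C(4,1) × 0.6251^3 × 0.3749^1 = 4 × 0.24425783 × 0.3749 = 0.366289 (base)
P(M+4) = C(4,2) × 0.6251^2 × 0.3749^2 = 6 × 0.39075001 × 0.14055001 = 0.329520
Relative intensity = 0.329520 / 0.366289 × 100 = 90.0

90.0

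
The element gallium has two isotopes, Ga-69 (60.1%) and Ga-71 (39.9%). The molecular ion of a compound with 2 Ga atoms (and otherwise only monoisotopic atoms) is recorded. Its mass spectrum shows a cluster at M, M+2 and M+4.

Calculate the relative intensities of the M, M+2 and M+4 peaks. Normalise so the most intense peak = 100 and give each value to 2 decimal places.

Each Ga atom is independently Ga-69 (p = 0.601) or Ga-71 (q = 0.399); the cluster is the binomial expansion (p + q)^2.
P(M) = 0.601^2 = 0.361201
P(M+2) = 2 × 0.601^1 × 0.399^1 = 0.479598
P(M+4) = 0.399^2 = 0.159201
The M+2 peak is largest (0.479598); scaling to 100 gives 75.31 : 100.00 : 33.19.

75.31 : 100.00 : 33.19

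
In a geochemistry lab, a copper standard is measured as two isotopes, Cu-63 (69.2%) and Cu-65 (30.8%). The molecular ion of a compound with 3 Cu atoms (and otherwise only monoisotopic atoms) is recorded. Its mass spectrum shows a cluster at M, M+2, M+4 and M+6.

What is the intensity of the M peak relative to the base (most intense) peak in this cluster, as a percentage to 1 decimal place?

74.9%

Binomial terms of (0.692 + 0.308)^3: M 0.3314, M+2 0.4425, M+4 0.1969, M+6 0.0292 → M+2 is the base peak.
P(M+2) = C(3,1) × 0.692^2 × 0.308^1 = 3 × 0.478864 × 0.3080 = 0.442470 (base)
P(M) = C(3,0) × 0.692^3 × 0.308^0 = 1 × 0.33137389 × 1.0000 = 0.331374
Relative intensity = 0.331374 / 0.442470 × 100 = 74.9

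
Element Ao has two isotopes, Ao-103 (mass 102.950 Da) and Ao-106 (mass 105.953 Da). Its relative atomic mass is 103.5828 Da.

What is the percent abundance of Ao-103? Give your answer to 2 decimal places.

78.93%

With x = fraction of Ao-103 (so Ao-106 is 1 − x):
102.950·x + 105.953·(1 − x) = 103.5828
(102.950 − 105.953)·x = 103.5828 − 105.953
x = -2.3702 / -3.003 = 0.78928 → 78.93% Ao-103, 21.07% Ao-106.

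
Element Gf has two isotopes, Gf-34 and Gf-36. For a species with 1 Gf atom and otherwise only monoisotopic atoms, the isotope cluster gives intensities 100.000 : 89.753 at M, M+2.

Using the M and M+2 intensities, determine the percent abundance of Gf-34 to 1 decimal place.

52.7%

Let p = fractional abundance of Gf-34. I(M+2)/I(M) = [C(1,1)·p^0·(1−p)] / p^1 = 1·(1−p)/p = 89.753/100.000 = 0.8975
(1−p)/p = 0.8975/1 = 0.8975  ⇒  p = 1/(1 + 0.8975) = 0.5270
Gf-34: 52.7%, Gf-36: 47.3%.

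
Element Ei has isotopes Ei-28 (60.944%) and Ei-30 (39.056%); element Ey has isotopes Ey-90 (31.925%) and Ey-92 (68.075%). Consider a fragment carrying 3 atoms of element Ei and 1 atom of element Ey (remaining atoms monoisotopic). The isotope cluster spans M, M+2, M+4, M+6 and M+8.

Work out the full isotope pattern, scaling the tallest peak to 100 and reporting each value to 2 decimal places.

Element Ei pattern (n=3): 0.22635645 : 0.435182 : 0.27888666 : 0.0595749
Element Ey pattern (n=1): 0.31925 : 0.68075
Convolve the two distributions (both contribute in 2-u steps):
  M: 0.22635645×0.31925 = 0.072264
  M+2: 0.22635645×0.68075 + 0.435182×0.31925 = 0.293024
  M+4: 0.435182×0.68075 + 0.27888666×0.31925 = 0.385285
  M+6: 0.27888666×0.68075 + 0.0595749×0.31925 = 0.208871
  M+8: 0.0595749×0.68075 = 0.040556
Scale to base peak (0.385285) = 100: 18.76 : 76.05 : 100.00 : 54.21 : 10.53

18.76 : 76.05 : 100.00 : 54.21 : 10.53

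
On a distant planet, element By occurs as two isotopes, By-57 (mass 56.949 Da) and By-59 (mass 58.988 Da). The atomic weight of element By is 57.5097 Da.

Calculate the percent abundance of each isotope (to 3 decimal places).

With x = fraction of By-57 (so By-59 is 1 − x):
56.949·x + 58.988·(1 − x) = 57.5097
(56.949 − 58.988)·x = 57.5097 − 58.988
x = -1.4783 / -2.039 = 0.72501 → 72.501% By-57, 27.499% By-59.

By-57: 72.501%, By-59: 27.499%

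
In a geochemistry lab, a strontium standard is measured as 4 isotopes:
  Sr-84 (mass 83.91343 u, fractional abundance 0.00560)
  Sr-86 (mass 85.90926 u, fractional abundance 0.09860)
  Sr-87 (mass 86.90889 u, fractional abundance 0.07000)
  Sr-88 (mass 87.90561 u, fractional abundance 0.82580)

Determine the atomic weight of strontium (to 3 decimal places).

Ar = Σ fᵢ·mᵢ = 0.00560 × 83.91343 + 0.09860 × 85.90926 + 0.07000 × 86.90889 + 0.82580 × 87.90561
= 0.469915 + 8.470653 + 6.083622 + 72.592453 = 87.616643 u

87.617 u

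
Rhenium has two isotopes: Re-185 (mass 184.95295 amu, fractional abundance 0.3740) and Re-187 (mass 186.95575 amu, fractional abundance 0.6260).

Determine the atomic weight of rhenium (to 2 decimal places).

186.21 amu

Ar = Σ fᵢ·mᵢ = 0.3740 × 184.95295 + 0.6260 × 186.95575
= 69.172403 + 117.034300 = 186.206703 amu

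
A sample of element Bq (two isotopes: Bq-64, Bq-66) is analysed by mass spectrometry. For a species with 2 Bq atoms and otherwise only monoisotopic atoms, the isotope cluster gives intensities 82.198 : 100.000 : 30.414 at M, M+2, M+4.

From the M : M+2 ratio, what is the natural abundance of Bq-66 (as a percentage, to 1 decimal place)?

If p is the fraction of Bq that is Bq-64, then I(M+2)/I(M) = [C(2,1)·p^1·(1−p)] / p^2 = 2·(1−p)/p = 100.000/82.198 = 1.2166
(1−p)/p = 1.2166/2 = 0.6083  ⇒  p = 1/(1 + 0.6083) = 0.6218
Bq-64: 62.2%, Bq-66: 37.8%.

37.8%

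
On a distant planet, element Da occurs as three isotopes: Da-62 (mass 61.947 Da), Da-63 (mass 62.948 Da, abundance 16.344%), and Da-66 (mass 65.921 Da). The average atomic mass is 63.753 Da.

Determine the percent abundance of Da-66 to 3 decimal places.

41.329%

Let x and y be the fractions of Da-62 and Da-66. Then x + y = 1 − 0.16344 = 0.83656 and 61.947x + 65.921y = 63.753 − 0.16344×62.948 = 53.46477888.
Substituting: 61.947x + 65.921(0.83656 − x) = 53.46477888
(61.947 − 65.921)x = -1.68209288  ⇒  x = 0.42327, y = 0.41329
Da-62: 42.327%, Da-66: 41.329%.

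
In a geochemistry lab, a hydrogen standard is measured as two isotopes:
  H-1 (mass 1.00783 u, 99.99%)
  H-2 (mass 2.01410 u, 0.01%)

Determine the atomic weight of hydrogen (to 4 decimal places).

Ar = Σ fᵢ·mᵢ = 0.9999 × 1.00783 + 0.0001 × 2.01410
= 1.007729 + 0.000201 = 1.007930 u

1.0079 u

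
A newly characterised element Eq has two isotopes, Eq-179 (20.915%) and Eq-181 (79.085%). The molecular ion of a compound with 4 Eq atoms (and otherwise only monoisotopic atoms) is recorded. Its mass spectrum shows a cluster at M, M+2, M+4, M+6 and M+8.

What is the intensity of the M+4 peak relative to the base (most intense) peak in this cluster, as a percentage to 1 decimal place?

Binomial terms of (0.20915 + 0.79085)^4: M 0.0019, M+2 0.0289, M+4 0.1642, M+6 0.4138, M+8 0.3912 → M+6 is the base peak.
P(M+6) = C(4,3) × 0.20915^1 × 0.79085^3 = 4 × 0.20915 × 0.49463217 = 0.413809 (base)
P(M+4) = C(4,2) × 0.20915^2 × 0.79085^2 = 6 × 0.04374372 × 0.62544372 = 0.164155
Relative intensity = 0.164155 / 0.413809 × 100 = 39.7

39.7%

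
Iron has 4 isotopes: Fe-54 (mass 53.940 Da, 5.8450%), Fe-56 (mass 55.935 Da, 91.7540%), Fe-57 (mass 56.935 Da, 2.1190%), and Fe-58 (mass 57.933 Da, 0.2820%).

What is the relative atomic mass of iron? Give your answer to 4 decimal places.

55.8452 Da

The abundance-weighted mean is 0.058450 × 53.940 + 0.917540 × 55.935 + 0.021190 × 56.935 + 0.002820 × 57.933
= 3.15279 + 51.32260 + 1.20645 + 0.16337 = 55.84521 Da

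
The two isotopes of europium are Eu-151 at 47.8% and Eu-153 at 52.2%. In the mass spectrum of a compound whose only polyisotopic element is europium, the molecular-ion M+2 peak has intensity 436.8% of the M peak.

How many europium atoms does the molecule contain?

For n independent Eu atoms, I(M+2)/I(M) = n · (abundance Eu-153) / (abundance Eu-151) = n · 0.522/0.478.
n = 4.368 × 0.478/0.522 = 4.00 ≈ 4

4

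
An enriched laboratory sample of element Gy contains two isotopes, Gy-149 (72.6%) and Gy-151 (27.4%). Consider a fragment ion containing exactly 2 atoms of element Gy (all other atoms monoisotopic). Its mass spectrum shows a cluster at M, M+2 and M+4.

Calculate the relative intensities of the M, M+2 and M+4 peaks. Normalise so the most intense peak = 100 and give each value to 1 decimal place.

Expanding (0.726 + 0.274)^2:
P(M) = 0.726^2 = 0.527076
P(M+2) = 2 × 0.726^1 × 0.274^1 = 0.397848
P(M+4) = 0.274^2 = 0.075076
The M peak is largest (0.527076); scaling to 100 gives 100.0 : 75.5 : 14.2.

100.0 : 75.5 : 14.2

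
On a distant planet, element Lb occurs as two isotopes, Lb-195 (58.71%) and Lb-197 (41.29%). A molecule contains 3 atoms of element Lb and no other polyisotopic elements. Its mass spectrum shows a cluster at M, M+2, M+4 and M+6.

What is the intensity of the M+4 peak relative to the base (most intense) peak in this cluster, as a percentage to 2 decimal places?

70.33%

Term probabilities: M 0.2024, M+2 0.4270, M+4 0.3003, M+6 0.0704. Base peak = M+2.
P(M+2) = C(3,1) × 0.5871^2 × 0.4129^1 = 3 × 0.34468641 × 0.4129 = 0.426963 (base)
P(M+4) = C(3,2) × 0.5871^1 × 0.4129^2 = 3 × 0.5871 × 0.17048641 = 0.300278
Relative intensity = 0.300278 / 0.426963 × 100 = 70.33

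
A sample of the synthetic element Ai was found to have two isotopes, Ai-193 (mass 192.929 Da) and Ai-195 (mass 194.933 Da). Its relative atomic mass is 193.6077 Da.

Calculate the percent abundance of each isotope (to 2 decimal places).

Let x be the fractional abundance of Ai-193; then Ai-195 has abundance 1 − x.
192.929·x + 194.933·(1 − x) = 193.6077
(192.929 − 194.933)·x = 193.6077 − 194.933
x = -1.3253 / -2.004 = 0.66133 → 66.13% Ai-193, 33.87% Ai-195.

Ai-193: 66.13%, Ai-195: 33.87%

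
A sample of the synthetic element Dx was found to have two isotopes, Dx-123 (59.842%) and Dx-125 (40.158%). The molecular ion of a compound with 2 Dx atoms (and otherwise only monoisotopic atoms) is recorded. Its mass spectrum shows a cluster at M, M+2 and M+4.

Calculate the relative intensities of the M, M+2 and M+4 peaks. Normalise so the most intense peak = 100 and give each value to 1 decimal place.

74.5 : 100.0 : 33.6

Expanding (0.59842 + 0.40158)^2:
P(M) = 0.59842^2 = 0.358106
P(M+2) = 2 × 0.59842^1 × 0.40158^1 = 0.480627
P(M+4) = 0.40158^2 = 0.161266
The M+2 peak is largest (0.480627); scaling to 100 gives 74.5 : 100.0 : 33.6.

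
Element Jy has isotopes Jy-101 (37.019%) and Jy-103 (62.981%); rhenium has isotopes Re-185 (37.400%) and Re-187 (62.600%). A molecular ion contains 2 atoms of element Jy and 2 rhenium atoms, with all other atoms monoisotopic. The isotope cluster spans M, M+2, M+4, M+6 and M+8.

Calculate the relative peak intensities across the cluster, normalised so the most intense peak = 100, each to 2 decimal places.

5.20 : 35.12 : 88.89 : 100.00 : 42.19

Element Jy pattern (n=2): 0.13704064 : 0.46629873 : 0.39666064
Rhenium pattern (n=2): 0.139876 : 0.468248 : 0.391876
Convolve the two distributions (both contribute in 2-u steps):
  M: 0.13704064×0.139876 = 0.019169
  M+2: 0.13704064×0.468248 + 0.46629873×0.139876 = 0.129393
  M+4: 0.13704064×0.391876 + 0.46629873×0.468248 + 0.39666064×0.139876 = 0.327530
  M+6: 0.46629873×0.391876 + 0.39666064×0.468248 = 0.368467
  M+8: 0.39666064×0.391876 = 0.155442
Scale to base peak (0.368467) = 100: 5.20 : 35.12 : 88.89 : 100.00 : 42.19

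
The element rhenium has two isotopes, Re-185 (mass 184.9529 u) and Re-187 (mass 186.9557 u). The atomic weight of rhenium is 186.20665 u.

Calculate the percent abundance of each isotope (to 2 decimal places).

Re-185: 37.40%, Re-187: 62.60%

Writing the weighted mean with unknown fraction x of Re-185:
184.9529·x + 186.9557·(1 − x) = 186.20665
(184.9529 − 186.9557)·x = 186.20665 − 186.9557
x = -0.74905 / -2.0028 = 0.37400 → 37.40% Re-185, 62.60% Re-187.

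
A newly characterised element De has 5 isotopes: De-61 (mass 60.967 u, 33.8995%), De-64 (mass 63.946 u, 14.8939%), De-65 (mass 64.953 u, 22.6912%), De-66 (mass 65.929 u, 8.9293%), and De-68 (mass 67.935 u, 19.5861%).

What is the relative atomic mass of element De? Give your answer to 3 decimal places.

64.123 u

Weight each isotope mass by its fractional abundance: 0.338995 × 60.967 + 0.148939 × 63.946 + 0.226912 × 64.953 + 0.089293 × 65.929 + 0.195861 × 67.935
= 20.6675 + 9.5241 + 14.7386 + 5.8870 + 13.3058 = 64.1230 u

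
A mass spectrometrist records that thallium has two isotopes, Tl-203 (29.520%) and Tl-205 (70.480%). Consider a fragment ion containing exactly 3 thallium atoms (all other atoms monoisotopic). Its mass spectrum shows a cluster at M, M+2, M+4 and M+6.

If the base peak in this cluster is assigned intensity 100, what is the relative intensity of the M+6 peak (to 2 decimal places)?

Binomial terms of (0.29520 + 0.70480)^3: M 0.0257, M+2 0.1843, M+4 0.4399, M+6 0.3501 → M+4 is the base peak.
P(M+4) = C(3,2) × 0.29520^1 × 0.70480^2 = 3 × 0.2952 × 0.49674304 = 0.439916 (base)
P(M+6) = C(3,3) × 0.29520^0 × 0.70480^3 = 1 × 1.0000 × 0.35010449 = 0.350104
Relative intensity = 0.350104 / 0.439916 × 100 = 79.58

79.58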